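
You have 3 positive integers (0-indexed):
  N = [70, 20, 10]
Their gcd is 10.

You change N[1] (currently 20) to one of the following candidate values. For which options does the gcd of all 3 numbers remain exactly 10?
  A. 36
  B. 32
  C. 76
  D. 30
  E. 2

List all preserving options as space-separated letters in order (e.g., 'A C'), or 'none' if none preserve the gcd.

Answer: D

Derivation:
Old gcd = 10; gcd of others (without N[1]) = 10
New gcd for candidate v: gcd(10, v). Preserves old gcd iff gcd(10, v) = 10.
  Option A: v=36, gcd(10,36)=2 -> changes
  Option B: v=32, gcd(10,32)=2 -> changes
  Option C: v=76, gcd(10,76)=2 -> changes
  Option D: v=30, gcd(10,30)=10 -> preserves
  Option E: v=2, gcd(10,2)=2 -> changes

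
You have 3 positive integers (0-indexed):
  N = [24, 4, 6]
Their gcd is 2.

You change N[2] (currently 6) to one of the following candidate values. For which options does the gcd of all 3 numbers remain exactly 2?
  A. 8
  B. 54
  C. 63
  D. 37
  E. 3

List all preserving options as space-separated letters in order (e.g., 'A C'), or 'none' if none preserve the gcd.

Old gcd = 2; gcd of others (without N[2]) = 4
New gcd for candidate v: gcd(4, v). Preserves old gcd iff gcd(4, v) = 2.
  Option A: v=8, gcd(4,8)=4 -> changes
  Option B: v=54, gcd(4,54)=2 -> preserves
  Option C: v=63, gcd(4,63)=1 -> changes
  Option D: v=37, gcd(4,37)=1 -> changes
  Option E: v=3, gcd(4,3)=1 -> changes

Answer: B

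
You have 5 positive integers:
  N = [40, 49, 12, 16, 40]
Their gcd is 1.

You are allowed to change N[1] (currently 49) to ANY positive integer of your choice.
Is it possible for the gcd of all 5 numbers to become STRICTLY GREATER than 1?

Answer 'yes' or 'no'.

Answer: yes

Derivation:
Current gcd = 1
gcd of all OTHER numbers (without N[1]=49): gcd([40, 12, 16, 40]) = 4
The new gcd after any change is gcd(4, new_value).
This can be at most 4.
Since 4 > old gcd 1, the gcd CAN increase (e.g., set N[1] = 4).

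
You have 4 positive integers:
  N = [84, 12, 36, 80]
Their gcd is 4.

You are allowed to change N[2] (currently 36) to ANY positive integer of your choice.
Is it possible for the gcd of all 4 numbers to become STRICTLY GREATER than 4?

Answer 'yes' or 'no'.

Answer: no

Derivation:
Current gcd = 4
gcd of all OTHER numbers (without N[2]=36): gcd([84, 12, 80]) = 4
The new gcd after any change is gcd(4, new_value).
This can be at most 4.
Since 4 = old gcd 4, the gcd can only stay the same or decrease.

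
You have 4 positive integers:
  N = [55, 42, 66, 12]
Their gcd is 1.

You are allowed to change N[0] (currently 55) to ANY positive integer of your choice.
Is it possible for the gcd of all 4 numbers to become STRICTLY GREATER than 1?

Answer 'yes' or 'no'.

Current gcd = 1
gcd of all OTHER numbers (without N[0]=55): gcd([42, 66, 12]) = 6
The new gcd after any change is gcd(6, new_value).
This can be at most 6.
Since 6 > old gcd 1, the gcd CAN increase (e.g., set N[0] = 6).

Answer: yes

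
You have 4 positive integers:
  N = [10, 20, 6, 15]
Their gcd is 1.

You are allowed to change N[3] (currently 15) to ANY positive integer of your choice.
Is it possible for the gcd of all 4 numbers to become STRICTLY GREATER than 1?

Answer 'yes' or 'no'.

Answer: yes

Derivation:
Current gcd = 1
gcd of all OTHER numbers (without N[3]=15): gcd([10, 20, 6]) = 2
The new gcd after any change is gcd(2, new_value).
This can be at most 2.
Since 2 > old gcd 1, the gcd CAN increase (e.g., set N[3] = 2).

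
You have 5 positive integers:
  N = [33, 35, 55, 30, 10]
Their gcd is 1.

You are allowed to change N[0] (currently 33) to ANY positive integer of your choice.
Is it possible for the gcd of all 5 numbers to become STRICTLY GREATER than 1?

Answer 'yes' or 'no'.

Current gcd = 1
gcd of all OTHER numbers (without N[0]=33): gcd([35, 55, 30, 10]) = 5
The new gcd after any change is gcd(5, new_value).
This can be at most 5.
Since 5 > old gcd 1, the gcd CAN increase (e.g., set N[0] = 5).

Answer: yes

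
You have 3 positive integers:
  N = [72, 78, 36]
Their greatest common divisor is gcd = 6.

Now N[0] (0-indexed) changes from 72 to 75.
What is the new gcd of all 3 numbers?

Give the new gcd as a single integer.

Numbers: [72, 78, 36], gcd = 6
Change: index 0, 72 -> 75
gcd of the OTHER numbers (without index 0): gcd([78, 36]) = 6
New gcd = gcd(g_others, new_val) = gcd(6, 75) = 3

Answer: 3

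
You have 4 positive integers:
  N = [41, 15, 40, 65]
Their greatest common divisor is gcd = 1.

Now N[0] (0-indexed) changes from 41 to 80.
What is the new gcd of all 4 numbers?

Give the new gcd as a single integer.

Numbers: [41, 15, 40, 65], gcd = 1
Change: index 0, 41 -> 80
gcd of the OTHER numbers (without index 0): gcd([15, 40, 65]) = 5
New gcd = gcd(g_others, new_val) = gcd(5, 80) = 5

Answer: 5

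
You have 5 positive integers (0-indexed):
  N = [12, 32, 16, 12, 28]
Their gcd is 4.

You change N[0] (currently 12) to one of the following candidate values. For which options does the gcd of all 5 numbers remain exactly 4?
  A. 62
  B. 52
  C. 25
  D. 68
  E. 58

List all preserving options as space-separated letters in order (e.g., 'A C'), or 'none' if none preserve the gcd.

Answer: B D

Derivation:
Old gcd = 4; gcd of others (without N[0]) = 4
New gcd for candidate v: gcd(4, v). Preserves old gcd iff gcd(4, v) = 4.
  Option A: v=62, gcd(4,62)=2 -> changes
  Option B: v=52, gcd(4,52)=4 -> preserves
  Option C: v=25, gcd(4,25)=1 -> changes
  Option D: v=68, gcd(4,68)=4 -> preserves
  Option E: v=58, gcd(4,58)=2 -> changes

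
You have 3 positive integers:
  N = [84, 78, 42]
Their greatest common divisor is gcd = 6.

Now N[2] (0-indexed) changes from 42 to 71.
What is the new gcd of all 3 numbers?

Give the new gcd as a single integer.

Answer: 1

Derivation:
Numbers: [84, 78, 42], gcd = 6
Change: index 2, 42 -> 71
gcd of the OTHER numbers (without index 2): gcd([84, 78]) = 6
New gcd = gcd(g_others, new_val) = gcd(6, 71) = 1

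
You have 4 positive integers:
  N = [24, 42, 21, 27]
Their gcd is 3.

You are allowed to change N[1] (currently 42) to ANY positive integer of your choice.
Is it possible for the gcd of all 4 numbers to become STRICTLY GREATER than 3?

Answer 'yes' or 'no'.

Current gcd = 3
gcd of all OTHER numbers (without N[1]=42): gcd([24, 21, 27]) = 3
The new gcd after any change is gcd(3, new_value).
This can be at most 3.
Since 3 = old gcd 3, the gcd can only stay the same or decrease.

Answer: no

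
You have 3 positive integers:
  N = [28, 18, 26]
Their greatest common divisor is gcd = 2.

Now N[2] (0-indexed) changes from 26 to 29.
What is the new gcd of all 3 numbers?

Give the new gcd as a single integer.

Answer: 1

Derivation:
Numbers: [28, 18, 26], gcd = 2
Change: index 2, 26 -> 29
gcd of the OTHER numbers (without index 2): gcd([28, 18]) = 2
New gcd = gcd(g_others, new_val) = gcd(2, 29) = 1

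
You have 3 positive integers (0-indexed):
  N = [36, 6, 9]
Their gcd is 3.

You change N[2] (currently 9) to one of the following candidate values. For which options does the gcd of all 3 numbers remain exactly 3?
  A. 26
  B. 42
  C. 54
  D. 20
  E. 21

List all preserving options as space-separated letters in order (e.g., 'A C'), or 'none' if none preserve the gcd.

Old gcd = 3; gcd of others (without N[2]) = 6
New gcd for candidate v: gcd(6, v). Preserves old gcd iff gcd(6, v) = 3.
  Option A: v=26, gcd(6,26)=2 -> changes
  Option B: v=42, gcd(6,42)=6 -> changes
  Option C: v=54, gcd(6,54)=6 -> changes
  Option D: v=20, gcd(6,20)=2 -> changes
  Option E: v=21, gcd(6,21)=3 -> preserves

Answer: E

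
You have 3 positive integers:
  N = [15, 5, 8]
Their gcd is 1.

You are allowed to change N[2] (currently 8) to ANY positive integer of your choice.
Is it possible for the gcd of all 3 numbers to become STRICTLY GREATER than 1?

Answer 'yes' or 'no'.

Answer: yes

Derivation:
Current gcd = 1
gcd of all OTHER numbers (without N[2]=8): gcd([15, 5]) = 5
The new gcd after any change is gcd(5, new_value).
This can be at most 5.
Since 5 > old gcd 1, the gcd CAN increase (e.g., set N[2] = 5).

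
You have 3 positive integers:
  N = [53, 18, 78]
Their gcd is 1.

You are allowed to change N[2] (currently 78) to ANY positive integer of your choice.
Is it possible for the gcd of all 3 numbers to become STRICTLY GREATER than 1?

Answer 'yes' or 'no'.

Current gcd = 1
gcd of all OTHER numbers (without N[2]=78): gcd([53, 18]) = 1
The new gcd after any change is gcd(1, new_value).
This can be at most 1.
Since 1 = old gcd 1, the gcd can only stay the same or decrease.

Answer: no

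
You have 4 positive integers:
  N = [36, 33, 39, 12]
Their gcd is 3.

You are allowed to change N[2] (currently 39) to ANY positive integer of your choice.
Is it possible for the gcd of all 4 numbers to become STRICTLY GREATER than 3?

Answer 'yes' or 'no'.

Answer: no

Derivation:
Current gcd = 3
gcd of all OTHER numbers (without N[2]=39): gcd([36, 33, 12]) = 3
The new gcd after any change is gcd(3, new_value).
This can be at most 3.
Since 3 = old gcd 3, the gcd can only stay the same or decrease.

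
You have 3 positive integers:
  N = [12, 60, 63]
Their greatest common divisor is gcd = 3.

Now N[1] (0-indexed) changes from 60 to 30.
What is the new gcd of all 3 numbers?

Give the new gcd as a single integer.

Answer: 3

Derivation:
Numbers: [12, 60, 63], gcd = 3
Change: index 1, 60 -> 30
gcd of the OTHER numbers (without index 1): gcd([12, 63]) = 3
New gcd = gcd(g_others, new_val) = gcd(3, 30) = 3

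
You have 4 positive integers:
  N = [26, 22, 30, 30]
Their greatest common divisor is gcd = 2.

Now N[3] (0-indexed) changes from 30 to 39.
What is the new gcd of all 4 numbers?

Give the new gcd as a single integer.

Answer: 1

Derivation:
Numbers: [26, 22, 30, 30], gcd = 2
Change: index 3, 30 -> 39
gcd of the OTHER numbers (without index 3): gcd([26, 22, 30]) = 2
New gcd = gcd(g_others, new_val) = gcd(2, 39) = 1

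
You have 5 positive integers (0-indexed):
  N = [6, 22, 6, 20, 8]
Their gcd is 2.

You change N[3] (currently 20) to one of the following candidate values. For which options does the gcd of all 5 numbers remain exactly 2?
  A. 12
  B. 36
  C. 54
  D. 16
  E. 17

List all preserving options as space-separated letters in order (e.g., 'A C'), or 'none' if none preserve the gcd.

Old gcd = 2; gcd of others (without N[3]) = 2
New gcd for candidate v: gcd(2, v). Preserves old gcd iff gcd(2, v) = 2.
  Option A: v=12, gcd(2,12)=2 -> preserves
  Option B: v=36, gcd(2,36)=2 -> preserves
  Option C: v=54, gcd(2,54)=2 -> preserves
  Option D: v=16, gcd(2,16)=2 -> preserves
  Option E: v=17, gcd(2,17)=1 -> changes

Answer: A B C D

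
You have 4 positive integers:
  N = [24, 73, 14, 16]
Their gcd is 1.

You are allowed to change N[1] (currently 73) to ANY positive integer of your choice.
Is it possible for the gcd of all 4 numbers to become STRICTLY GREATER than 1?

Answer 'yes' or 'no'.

Current gcd = 1
gcd of all OTHER numbers (without N[1]=73): gcd([24, 14, 16]) = 2
The new gcd after any change is gcd(2, new_value).
This can be at most 2.
Since 2 > old gcd 1, the gcd CAN increase (e.g., set N[1] = 2).

Answer: yes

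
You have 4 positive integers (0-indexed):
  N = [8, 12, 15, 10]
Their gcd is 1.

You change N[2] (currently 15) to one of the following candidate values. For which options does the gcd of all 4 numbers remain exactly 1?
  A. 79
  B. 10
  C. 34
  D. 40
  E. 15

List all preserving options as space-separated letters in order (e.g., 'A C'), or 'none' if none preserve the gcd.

Answer: A E

Derivation:
Old gcd = 1; gcd of others (without N[2]) = 2
New gcd for candidate v: gcd(2, v). Preserves old gcd iff gcd(2, v) = 1.
  Option A: v=79, gcd(2,79)=1 -> preserves
  Option B: v=10, gcd(2,10)=2 -> changes
  Option C: v=34, gcd(2,34)=2 -> changes
  Option D: v=40, gcd(2,40)=2 -> changes
  Option E: v=15, gcd(2,15)=1 -> preserves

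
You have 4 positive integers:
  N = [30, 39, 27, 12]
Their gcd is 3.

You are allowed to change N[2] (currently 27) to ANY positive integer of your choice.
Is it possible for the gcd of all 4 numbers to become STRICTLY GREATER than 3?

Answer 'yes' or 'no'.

Answer: no

Derivation:
Current gcd = 3
gcd of all OTHER numbers (without N[2]=27): gcd([30, 39, 12]) = 3
The new gcd after any change is gcd(3, new_value).
This can be at most 3.
Since 3 = old gcd 3, the gcd can only stay the same or decrease.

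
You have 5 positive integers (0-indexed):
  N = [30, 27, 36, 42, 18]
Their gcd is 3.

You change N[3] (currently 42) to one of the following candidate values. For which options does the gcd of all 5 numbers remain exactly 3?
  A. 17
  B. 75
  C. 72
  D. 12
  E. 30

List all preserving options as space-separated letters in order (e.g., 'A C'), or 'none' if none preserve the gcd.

Old gcd = 3; gcd of others (without N[3]) = 3
New gcd for candidate v: gcd(3, v). Preserves old gcd iff gcd(3, v) = 3.
  Option A: v=17, gcd(3,17)=1 -> changes
  Option B: v=75, gcd(3,75)=3 -> preserves
  Option C: v=72, gcd(3,72)=3 -> preserves
  Option D: v=12, gcd(3,12)=3 -> preserves
  Option E: v=30, gcd(3,30)=3 -> preserves

Answer: B C D E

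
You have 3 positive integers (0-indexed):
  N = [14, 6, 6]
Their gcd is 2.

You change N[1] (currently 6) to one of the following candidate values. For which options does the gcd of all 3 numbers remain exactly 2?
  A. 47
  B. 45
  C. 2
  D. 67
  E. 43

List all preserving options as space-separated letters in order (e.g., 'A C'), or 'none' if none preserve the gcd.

Old gcd = 2; gcd of others (without N[1]) = 2
New gcd for candidate v: gcd(2, v). Preserves old gcd iff gcd(2, v) = 2.
  Option A: v=47, gcd(2,47)=1 -> changes
  Option B: v=45, gcd(2,45)=1 -> changes
  Option C: v=2, gcd(2,2)=2 -> preserves
  Option D: v=67, gcd(2,67)=1 -> changes
  Option E: v=43, gcd(2,43)=1 -> changes

Answer: C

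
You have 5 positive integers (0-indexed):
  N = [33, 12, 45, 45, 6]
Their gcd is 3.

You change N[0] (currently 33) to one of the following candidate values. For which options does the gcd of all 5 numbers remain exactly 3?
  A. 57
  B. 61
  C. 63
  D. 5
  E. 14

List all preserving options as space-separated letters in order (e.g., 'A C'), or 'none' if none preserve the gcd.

Answer: A C

Derivation:
Old gcd = 3; gcd of others (without N[0]) = 3
New gcd for candidate v: gcd(3, v). Preserves old gcd iff gcd(3, v) = 3.
  Option A: v=57, gcd(3,57)=3 -> preserves
  Option B: v=61, gcd(3,61)=1 -> changes
  Option C: v=63, gcd(3,63)=3 -> preserves
  Option D: v=5, gcd(3,5)=1 -> changes
  Option E: v=14, gcd(3,14)=1 -> changes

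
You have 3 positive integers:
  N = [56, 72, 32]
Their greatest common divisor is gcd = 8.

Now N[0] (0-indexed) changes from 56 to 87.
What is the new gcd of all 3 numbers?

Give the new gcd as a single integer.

Numbers: [56, 72, 32], gcd = 8
Change: index 0, 56 -> 87
gcd of the OTHER numbers (without index 0): gcd([72, 32]) = 8
New gcd = gcd(g_others, new_val) = gcd(8, 87) = 1

Answer: 1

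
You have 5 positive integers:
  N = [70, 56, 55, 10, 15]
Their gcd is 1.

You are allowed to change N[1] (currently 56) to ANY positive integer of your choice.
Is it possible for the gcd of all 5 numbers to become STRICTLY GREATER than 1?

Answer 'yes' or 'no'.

Current gcd = 1
gcd of all OTHER numbers (without N[1]=56): gcd([70, 55, 10, 15]) = 5
The new gcd after any change is gcd(5, new_value).
This can be at most 5.
Since 5 > old gcd 1, the gcd CAN increase (e.g., set N[1] = 5).

Answer: yes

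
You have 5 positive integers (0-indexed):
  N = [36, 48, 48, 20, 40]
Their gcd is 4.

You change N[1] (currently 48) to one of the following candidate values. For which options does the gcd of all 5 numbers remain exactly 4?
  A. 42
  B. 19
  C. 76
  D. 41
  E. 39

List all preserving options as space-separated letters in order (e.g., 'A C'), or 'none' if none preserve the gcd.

Answer: C

Derivation:
Old gcd = 4; gcd of others (without N[1]) = 4
New gcd for candidate v: gcd(4, v). Preserves old gcd iff gcd(4, v) = 4.
  Option A: v=42, gcd(4,42)=2 -> changes
  Option B: v=19, gcd(4,19)=1 -> changes
  Option C: v=76, gcd(4,76)=4 -> preserves
  Option D: v=41, gcd(4,41)=1 -> changes
  Option E: v=39, gcd(4,39)=1 -> changes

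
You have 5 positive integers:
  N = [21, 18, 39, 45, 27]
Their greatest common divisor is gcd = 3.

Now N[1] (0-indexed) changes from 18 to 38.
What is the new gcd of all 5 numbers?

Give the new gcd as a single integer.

Numbers: [21, 18, 39, 45, 27], gcd = 3
Change: index 1, 18 -> 38
gcd of the OTHER numbers (without index 1): gcd([21, 39, 45, 27]) = 3
New gcd = gcd(g_others, new_val) = gcd(3, 38) = 1

Answer: 1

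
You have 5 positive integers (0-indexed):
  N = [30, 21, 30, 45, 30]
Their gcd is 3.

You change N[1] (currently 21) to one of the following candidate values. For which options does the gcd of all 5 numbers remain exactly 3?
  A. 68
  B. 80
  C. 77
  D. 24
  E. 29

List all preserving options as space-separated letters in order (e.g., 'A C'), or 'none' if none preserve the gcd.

Old gcd = 3; gcd of others (without N[1]) = 15
New gcd for candidate v: gcd(15, v). Preserves old gcd iff gcd(15, v) = 3.
  Option A: v=68, gcd(15,68)=1 -> changes
  Option B: v=80, gcd(15,80)=5 -> changes
  Option C: v=77, gcd(15,77)=1 -> changes
  Option D: v=24, gcd(15,24)=3 -> preserves
  Option E: v=29, gcd(15,29)=1 -> changes

Answer: D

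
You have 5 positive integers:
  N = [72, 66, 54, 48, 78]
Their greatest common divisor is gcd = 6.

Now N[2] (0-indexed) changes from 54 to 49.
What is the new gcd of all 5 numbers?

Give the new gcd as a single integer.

Answer: 1

Derivation:
Numbers: [72, 66, 54, 48, 78], gcd = 6
Change: index 2, 54 -> 49
gcd of the OTHER numbers (without index 2): gcd([72, 66, 48, 78]) = 6
New gcd = gcd(g_others, new_val) = gcd(6, 49) = 1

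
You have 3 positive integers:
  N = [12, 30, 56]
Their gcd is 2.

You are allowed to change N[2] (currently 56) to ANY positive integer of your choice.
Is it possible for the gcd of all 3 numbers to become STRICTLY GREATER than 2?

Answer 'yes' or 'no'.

Answer: yes

Derivation:
Current gcd = 2
gcd of all OTHER numbers (without N[2]=56): gcd([12, 30]) = 6
The new gcd after any change is gcd(6, new_value).
This can be at most 6.
Since 6 > old gcd 2, the gcd CAN increase (e.g., set N[2] = 6).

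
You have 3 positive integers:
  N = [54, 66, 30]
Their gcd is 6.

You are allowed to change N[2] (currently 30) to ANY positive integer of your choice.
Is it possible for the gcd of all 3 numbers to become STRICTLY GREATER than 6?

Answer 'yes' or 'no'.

Answer: no

Derivation:
Current gcd = 6
gcd of all OTHER numbers (without N[2]=30): gcd([54, 66]) = 6
The new gcd after any change is gcd(6, new_value).
This can be at most 6.
Since 6 = old gcd 6, the gcd can only stay the same or decrease.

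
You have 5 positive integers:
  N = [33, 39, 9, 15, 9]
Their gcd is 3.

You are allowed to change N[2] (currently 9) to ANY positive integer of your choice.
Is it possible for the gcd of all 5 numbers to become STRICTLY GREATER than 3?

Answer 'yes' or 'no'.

Current gcd = 3
gcd of all OTHER numbers (without N[2]=9): gcd([33, 39, 15, 9]) = 3
The new gcd after any change is gcd(3, new_value).
This can be at most 3.
Since 3 = old gcd 3, the gcd can only stay the same or decrease.

Answer: no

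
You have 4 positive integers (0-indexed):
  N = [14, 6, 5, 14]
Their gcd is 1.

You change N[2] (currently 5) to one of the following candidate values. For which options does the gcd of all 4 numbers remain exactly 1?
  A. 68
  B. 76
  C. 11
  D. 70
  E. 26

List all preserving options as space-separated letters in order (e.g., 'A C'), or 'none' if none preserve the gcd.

Answer: C

Derivation:
Old gcd = 1; gcd of others (without N[2]) = 2
New gcd for candidate v: gcd(2, v). Preserves old gcd iff gcd(2, v) = 1.
  Option A: v=68, gcd(2,68)=2 -> changes
  Option B: v=76, gcd(2,76)=2 -> changes
  Option C: v=11, gcd(2,11)=1 -> preserves
  Option D: v=70, gcd(2,70)=2 -> changes
  Option E: v=26, gcd(2,26)=2 -> changes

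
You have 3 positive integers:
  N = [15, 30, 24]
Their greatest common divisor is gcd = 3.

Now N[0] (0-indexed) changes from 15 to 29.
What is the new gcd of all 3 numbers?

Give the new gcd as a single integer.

Numbers: [15, 30, 24], gcd = 3
Change: index 0, 15 -> 29
gcd of the OTHER numbers (without index 0): gcd([30, 24]) = 6
New gcd = gcd(g_others, new_val) = gcd(6, 29) = 1

Answer: 1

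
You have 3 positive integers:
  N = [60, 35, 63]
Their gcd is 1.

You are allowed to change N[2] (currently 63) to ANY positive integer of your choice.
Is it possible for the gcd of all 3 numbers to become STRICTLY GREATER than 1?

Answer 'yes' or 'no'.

Answer: yes

Derivation:
Current gcd = 1
gcd of all OTHER numbers (without N[2]=63): gcd([60, 35]) = 5
The new gcd after any change is gcd(5, new_value).
This can be at most 5.
Since 5 > old gcd 1, the gcd CAN increase (e.g., set N[2] = 5).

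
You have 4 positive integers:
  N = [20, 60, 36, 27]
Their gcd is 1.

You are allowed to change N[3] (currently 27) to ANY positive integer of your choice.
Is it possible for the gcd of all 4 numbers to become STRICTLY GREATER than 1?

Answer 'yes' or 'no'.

Answer: yes

Derivation:
Current gcd = 1
gcd of all OTHER numbers (without N[3]=27): gcd([20, 60, 36]) = 4
The new gcd after any change is gcd(4, new_value).
This can be at most 4.
Since 4 > old gcd 1, the gcd CAN increase (e.g., set N[3] = 4).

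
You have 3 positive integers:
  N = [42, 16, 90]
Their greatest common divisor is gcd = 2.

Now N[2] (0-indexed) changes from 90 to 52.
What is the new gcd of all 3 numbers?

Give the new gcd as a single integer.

Answer: 2

Derivation:
Numbers: [42, 16, 90], gcd = 2
Change: index 2, 90 -> 52
gcd of the OTHER numbers (without index 2): gcd([42, 16]) = 2
New gcd = gcd(g_others, new_val) = gcd(2, 52) = 2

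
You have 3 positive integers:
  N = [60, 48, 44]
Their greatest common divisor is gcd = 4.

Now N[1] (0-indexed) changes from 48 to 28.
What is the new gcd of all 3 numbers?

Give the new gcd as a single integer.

Answer: 4

Derivation:
Numbers: [60, 48, 44], gcd = 4
Change: index 1, 48 -> 28
gcd of the OTHER numbers (without index 1): gcd([60, 44]) = 4
New gcd = gcd(g_others, new_val) = gcd(4, 28) = 4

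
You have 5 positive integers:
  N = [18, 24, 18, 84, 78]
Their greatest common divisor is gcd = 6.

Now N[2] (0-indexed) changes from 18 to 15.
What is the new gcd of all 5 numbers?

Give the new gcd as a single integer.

Answer: 3

Derivation:
Numbers: [18, 24, 18, 84, 78], gcd = 6
Change: index 2, 18 -> 15
gcd of the OTHER numbers (without index 2): gcd([18, 24, 84, 78]) = 6
New gcd = gcd(g_others, new_val) = gcd(6, 15) = 3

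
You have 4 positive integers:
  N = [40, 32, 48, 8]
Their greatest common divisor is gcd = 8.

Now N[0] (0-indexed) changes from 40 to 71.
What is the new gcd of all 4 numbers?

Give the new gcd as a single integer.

Answer: 1

Derivation:
Numbers: [40, 32, 48, 8], gcd = 8
Change: index 0, 40 -> 71
gcd of the OTHER numbers (without index 0): gcd([32, 48, 8]) = 8
New gcd = gcd(g_others, new_val) = gcd(8, 71) = 1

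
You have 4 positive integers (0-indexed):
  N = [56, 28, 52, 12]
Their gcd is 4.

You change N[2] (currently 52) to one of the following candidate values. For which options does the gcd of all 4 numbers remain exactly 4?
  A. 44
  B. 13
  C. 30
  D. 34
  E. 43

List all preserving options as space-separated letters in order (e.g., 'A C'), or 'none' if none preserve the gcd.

Old gcd = 4; gcd of others (without N[2]) = 4
New gcd for candidate v: gcd(4, v). Preserves old gcd iff gcd(4, v) = 4.
  Option A: v=44, gcd(4,44)=4 -> preserves
  Option B: v=13, gcd(4,13)=1 -> changes
  Option C: v=30, gcd(4,30)=2 -> changes
  Option D: v=34, gcd(4,34)=2 -> changes
  Option E: v=43, gcd(4,43)=1 -> changes

Answer: A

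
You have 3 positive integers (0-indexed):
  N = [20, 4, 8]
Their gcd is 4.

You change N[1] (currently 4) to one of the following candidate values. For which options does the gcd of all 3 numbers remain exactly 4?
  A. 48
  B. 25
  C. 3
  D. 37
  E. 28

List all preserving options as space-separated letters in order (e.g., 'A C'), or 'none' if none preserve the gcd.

Old gcd = 4; gcd of others (without N[1]) = 4
New gcd for candidate v: gcd(4, v). Preserves old gcd iff gcd(4, v) = 4.
  Option A: v=48, gcd(4,48)=4 -> preserves
  Option B: v=25, gcd(4,25)=1 -> changes
  Option C: v=3, gcd(4,3)=1 -> changes
  Option D: v=37, gcd(4,37)=1 -> changes
  Option E: v=28, gcd(4,28)=4 -> preserves

Answer: A E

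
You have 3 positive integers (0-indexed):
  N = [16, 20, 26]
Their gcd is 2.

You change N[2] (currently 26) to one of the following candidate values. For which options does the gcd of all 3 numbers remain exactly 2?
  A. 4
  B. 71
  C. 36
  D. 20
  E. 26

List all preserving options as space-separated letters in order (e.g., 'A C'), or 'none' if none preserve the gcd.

Old gcd = 2; gcd of others (without N[2]) = 4
New gcd for candidate v: gcd(4, v). Preserves old gcd iff gcd(4, v) = 2.
  Option A: v=4, gcd(4,4)=4 -> changes
  Option B: v=71, gcd(4,71)=1 -> changes
  Option C: v=36, gcd(4,36)=4 -> changes
  Option D: v=20, gcd(4,20)=4 -> changes
  Option E: v=26, gcd(4,26)=2 -> preserves

Answer: E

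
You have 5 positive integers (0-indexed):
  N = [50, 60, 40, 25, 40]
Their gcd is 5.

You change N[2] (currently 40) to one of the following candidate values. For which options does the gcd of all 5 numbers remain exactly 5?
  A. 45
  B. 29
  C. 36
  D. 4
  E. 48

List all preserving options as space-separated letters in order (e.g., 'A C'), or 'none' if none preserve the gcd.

Answer: A

Derivation:
Old gcd = 5; gcd of others (without N[2]) = 5
New gcd for candidate v: gcd(5, v). Preserves old gcd iff gcd(5, v) = 5.
  Option A: v=45, gcd(5,45)=5 -> preserves
  Option B: v=29, gcd(5,29)=1 -> changes
  Option C: v=36, gcd(5,36)=1 -> changes
  Option D: v=4, gcd(5,4)=1 -> changes
  Option E: v=48, gcd(5,48)=1 -> changes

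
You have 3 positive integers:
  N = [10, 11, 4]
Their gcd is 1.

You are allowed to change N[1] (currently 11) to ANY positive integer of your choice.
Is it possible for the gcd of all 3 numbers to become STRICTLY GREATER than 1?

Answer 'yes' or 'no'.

Answer: yes

Derivation:
Current gcd = 1
gcd of all OTHER numbers (without N[1]=11): gcd([10, 4]) = 2
The new gcd after any change is gcd(2, new_value).
This can be at most 2.
Since 2 > old gcd 1, the gcd CAN increase (e.g., set N[1] = 2).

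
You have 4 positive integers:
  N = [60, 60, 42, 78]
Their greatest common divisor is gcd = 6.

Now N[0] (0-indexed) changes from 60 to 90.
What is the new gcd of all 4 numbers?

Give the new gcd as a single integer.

Answer: 6

Derivation:
Numbers: [60, 60, 42, 78], gcd = 6
Change: index 0, 60 -> 90
gcd of the OTHER numbers (without index 0): gcd([60, 42, 78]) = 6
New gcd = gcd(g_others, new_val) = gcd(6, 90) = 6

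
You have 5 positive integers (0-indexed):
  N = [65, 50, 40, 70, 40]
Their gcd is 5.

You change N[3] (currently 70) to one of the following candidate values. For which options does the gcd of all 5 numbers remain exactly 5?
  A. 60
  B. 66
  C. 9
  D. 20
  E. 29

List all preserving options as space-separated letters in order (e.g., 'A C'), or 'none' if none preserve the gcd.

Answer: A D

Derivation:
Old gcd = 5; gcd of others (without N[3]) = 5
New gcd for candidate v: gcd(5, v). Preserves old gcd iff gcd(5, v) = 5.
  Option A: v=60, gcd(5,60)=5 -> preserves
  Option B: v=66, gcd(5,66)=1 -> changes
  Option C: v=9, gcd(5,9)=1 -> changes
  Option D: v=20, gcd(5,20)=5 -> preserves
  Option E: v=29, gcd(5,29)=1 -> changes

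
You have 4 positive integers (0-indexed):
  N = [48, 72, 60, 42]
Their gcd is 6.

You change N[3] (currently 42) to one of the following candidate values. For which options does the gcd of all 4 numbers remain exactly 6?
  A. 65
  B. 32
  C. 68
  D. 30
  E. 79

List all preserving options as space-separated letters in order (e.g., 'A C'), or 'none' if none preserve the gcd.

Old gcd = 6; gcd of others (without N[3]) = 12
New gcd for candidate v: gcd(12, v). Preserves old gcd iff gcd(12, v) = 6.
  Option A: v=65, gcd(12,65)=1 -> changes
  Option B: v=32, gcd(12,32)=4 -> changes
  Option C: v=68, gcd(12,68)=4 -> changes
  Option D: v=30, gcd(12,30)=6 -> preserves
  Option E: v=79, gcd(12,79)=1 -> changes

Answer: D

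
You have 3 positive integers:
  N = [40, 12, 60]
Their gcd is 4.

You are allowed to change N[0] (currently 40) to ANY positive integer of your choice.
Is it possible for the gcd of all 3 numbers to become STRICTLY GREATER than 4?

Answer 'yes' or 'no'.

Answer: yes

Derivation:
Current gcd = 4
gcd of all OTHER numbers (without N[0]=40): gcd([12, 60]) = 12
The new gcd after any change is gcd(12, new_value).
This can be at most 12.
Since 12 > old gcd 4, the gcd CAN increase (e.g., set N[0] = 12).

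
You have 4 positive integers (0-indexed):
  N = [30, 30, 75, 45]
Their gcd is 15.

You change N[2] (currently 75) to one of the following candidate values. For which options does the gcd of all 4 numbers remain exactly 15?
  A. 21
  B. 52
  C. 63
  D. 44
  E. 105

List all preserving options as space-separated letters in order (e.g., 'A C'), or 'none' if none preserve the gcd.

Old gcd = 15; gcd of others (without N[2]) = 15
New gcd for candidate v: gcd(15, v). Preserves old gcd iff gcd(15, v) = 15.
  Option A: v=21, gcd(15,21)=3 -> changes
  Option B: v=52, gcd(15,52)=1 -> changes
  Option C: v=63, gcd(15,63)=3 -> changes
  Option D: v=44, gcd(15,44)=1 -> changes
  Option E: v=105, gcd(15,105)=15 -> preserves

Answer: E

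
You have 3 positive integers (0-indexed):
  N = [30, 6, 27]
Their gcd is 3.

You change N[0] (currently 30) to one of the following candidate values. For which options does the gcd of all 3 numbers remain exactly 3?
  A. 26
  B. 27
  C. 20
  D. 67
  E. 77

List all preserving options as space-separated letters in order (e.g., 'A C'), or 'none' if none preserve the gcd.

Answer: B

Derivation:
Old gcd = 3; gcd of others (without N[0]) = 3
New gcd for candidate v: gcd(3, v). Preserves old gcd iff gcd(3, v) = 3.
  Option A: v=26, gcd(3,26)=1 -> changes
  Option B: v=27, gcd(3,27)=3 -> preserves
  Option C: v=20, gcd(3,20)=1 -> changes
  Option D: v=67, gcd(3,67)=1 -> changes
  Option E: v=77, gcd(3,77)=1 -> changes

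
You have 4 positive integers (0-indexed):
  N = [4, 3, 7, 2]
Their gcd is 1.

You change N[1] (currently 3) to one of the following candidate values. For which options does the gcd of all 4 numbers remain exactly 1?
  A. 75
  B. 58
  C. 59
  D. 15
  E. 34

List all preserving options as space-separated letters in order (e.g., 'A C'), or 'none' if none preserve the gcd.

Old gcd = 1; gcd of others (without N[1]) = 1
New gcd for candidate v: gcd(1, v). Preserves old gcd iff gcd(1, v) = 1.
  Option A: v=75, gcd(1,75)=1 -> preserves
  Option B: v=58, gcd(1,58)=1 -> preserves
  Option C: v=59, gcd(1,59)=1 -> preserves
  Option D: v=15, gcd(1,15)=1 -> preserves
  Option E: v=34, gcd(1,34)=1 -> preserves

Answer: A B C D E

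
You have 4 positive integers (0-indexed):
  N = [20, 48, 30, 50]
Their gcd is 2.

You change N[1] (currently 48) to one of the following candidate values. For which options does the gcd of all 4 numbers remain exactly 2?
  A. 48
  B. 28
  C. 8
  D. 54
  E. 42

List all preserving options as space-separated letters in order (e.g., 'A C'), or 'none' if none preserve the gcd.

Old gcd = 2; gcd of others (without N[1]) = 10
New gcd for candidate v: gcd(10, v). Preserves old gcd iff gcd(10, v) = 2.
  Option A: v=48, gcd(10,48)=2 -> preserves
  Option B: v=28, gcd(10,28)=2 -> preserves
  Option C: v=8, gcd(10,8)=2 -> preserves
  Option D: v=54, gcd(10,54)=2 -> preserves
  Option E: v=42, gcd(10,42)=2 -> preserves

Answer: A B C D E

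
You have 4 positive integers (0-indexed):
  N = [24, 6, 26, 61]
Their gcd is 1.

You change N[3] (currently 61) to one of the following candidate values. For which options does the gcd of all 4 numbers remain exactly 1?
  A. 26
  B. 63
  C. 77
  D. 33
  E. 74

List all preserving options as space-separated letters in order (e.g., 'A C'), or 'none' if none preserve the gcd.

Answer: B C D

Derivation:
Old gcd = 1; gcd of others (without N[3]) = 2
New gcd for candidate v: gcd(2, v). Preserves old gcd iff gcd(2, v) = 1.
  Option A: v=26, gcd(2,26)=2 -> changes
  Option B: v=63, gcd(2,63)=1 -> preserves
  Option C: v=77, gcd(2,77)=1 -> preserves
  Option D: v=33, gcd(2,33)=1 -> preserves
  Option E: v=74, gcd(2,74)=2 -> changes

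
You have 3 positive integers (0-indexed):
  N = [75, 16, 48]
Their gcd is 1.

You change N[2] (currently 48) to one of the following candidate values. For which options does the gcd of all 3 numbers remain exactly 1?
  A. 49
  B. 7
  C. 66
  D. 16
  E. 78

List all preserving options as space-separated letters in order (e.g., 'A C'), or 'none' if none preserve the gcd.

Old gcd = 1; gcd of others (without N[2]) = 1
New gcd for candidate v: gcd(1, v). Preserves old gcd iff gcd(1, v) = 1.
  Option A: v=49, gcd(1,49)=1 -> preserves
  Option B: v=7, gcd(1,7)=1 -> preserves
  Option C: v=66, gcd(1,66)=1 -> preserves
  Option D: v=16, gcd(1,16)=1 -> preserves
  Option E: v=78, gcd(1,78)=1 -> preserves

Answer: A B C D E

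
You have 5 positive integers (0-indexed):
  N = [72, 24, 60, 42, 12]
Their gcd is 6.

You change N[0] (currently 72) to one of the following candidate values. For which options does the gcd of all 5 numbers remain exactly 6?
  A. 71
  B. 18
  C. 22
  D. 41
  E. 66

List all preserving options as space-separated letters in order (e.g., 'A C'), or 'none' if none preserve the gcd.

Answer: B E

Derivation:
Old gcd = 6; gcd of others (without N[0]) = 6
New gcd for candidate v: gcd(6, v). Preserves old gcd iff gcd(6, v) = 6.
  Option A: v=71, gcd(6,71)=1 -> changes
  Option B: v=18, gcd(6,18)=6 -> preserves
  Option C: v=22, gcd(6,22)=2 -> changes
  Option D: v=41, gcd(6,41)=1 -> changes
  Option E: v=66, gcd(6,66)=6 -> preserves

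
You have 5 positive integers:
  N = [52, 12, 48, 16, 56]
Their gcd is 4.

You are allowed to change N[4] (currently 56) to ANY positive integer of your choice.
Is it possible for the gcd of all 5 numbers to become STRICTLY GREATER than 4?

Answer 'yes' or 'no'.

Current gcd = 4
gcd of all OTHER numbers (without N[4]=56): gcd([52, 12, 48, 16]) = 4
The new gcd after any change is gcd(4, new_value).
This can be at most 4.
Since 4 = old gcd 4, the gcd can only stay the same or decrease.

Answer: no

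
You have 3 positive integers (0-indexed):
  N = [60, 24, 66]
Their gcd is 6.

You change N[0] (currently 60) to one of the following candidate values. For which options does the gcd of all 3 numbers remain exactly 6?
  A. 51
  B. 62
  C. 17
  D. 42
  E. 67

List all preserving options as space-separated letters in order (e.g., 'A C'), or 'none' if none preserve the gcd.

Old gcd = 6; gcd of others (without N[0]) = 6
New gcd for candidate v: gcd(6, v). Preserves old gcd iff gcd(6, v) = 6.
  Option A: v=51, gcd(6,51)=3 -> changes
  Option B: v=62, gcd(6,62)=2 -> changes
  Option C: v=17, gcd(6,17)=1 -> changes
  Option D: v=42, gcd(6,42)=6 -> preserves
  Option E: v=67, gcd(6,67)=1 -> changes

Answer: D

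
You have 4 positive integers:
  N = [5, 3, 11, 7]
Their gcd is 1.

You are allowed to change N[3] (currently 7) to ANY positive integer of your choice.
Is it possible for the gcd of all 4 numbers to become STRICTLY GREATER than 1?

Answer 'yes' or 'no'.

Current gcd = 1
gcd of all OTHER numbers (without N[3]=7): gcd([5, 3, 11]) = 1
The new gcd after any change is gcd(1, new_value).
This can be at most 1.
Since 1 = old gcd 1, the gcd can only stay the same or decrease.

Answer: no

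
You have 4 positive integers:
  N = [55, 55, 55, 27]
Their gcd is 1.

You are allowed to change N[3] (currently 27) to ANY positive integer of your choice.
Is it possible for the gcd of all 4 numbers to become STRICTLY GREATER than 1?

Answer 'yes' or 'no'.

Answer: yes

Derivation:
Current gcd = 1
gcd of all OTHER numbers (without N[3]=27): gcd([55, 55, 55]) = 55
The new gcd after any change is gcd(55, new_value).
This can be at most 55.
Since 55 > old gcd 1, the gcd CAN increase (e.g., set N[3] = 55).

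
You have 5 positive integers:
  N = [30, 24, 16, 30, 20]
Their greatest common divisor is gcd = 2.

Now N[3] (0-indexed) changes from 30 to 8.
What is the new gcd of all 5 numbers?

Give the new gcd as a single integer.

Answer: 2

Derivation:
Numbers: [30, 24, 16, 30, 20], gcd = 2
Change: index 3, 30 -> 8
gcd of the OTHER numbers (without index 3): gcd([30, 24, 16, 20]) = 2
New gcd = gcd(g_others, new_val) = gcd(2, 8) = 2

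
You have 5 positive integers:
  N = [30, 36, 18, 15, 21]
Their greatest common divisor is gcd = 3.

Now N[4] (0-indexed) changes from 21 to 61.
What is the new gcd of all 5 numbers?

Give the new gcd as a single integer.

Answer: 1

Derivation:
Numbers: [30, 36, 18, 15, 21], gcd = 3
Change: index 4, 21 -> 61
gcd of the OTHER numbers (without index 4): gcd([30, 36, 18, 15]) = 3
New gcd = gcd(g_others, new_val) = gcd(3, 61) = 1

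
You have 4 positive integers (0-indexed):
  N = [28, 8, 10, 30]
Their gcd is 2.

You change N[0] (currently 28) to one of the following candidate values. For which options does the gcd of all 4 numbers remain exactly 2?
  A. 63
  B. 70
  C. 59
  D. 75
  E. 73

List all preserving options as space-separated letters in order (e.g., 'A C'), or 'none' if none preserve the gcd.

Answer: B

Derivation:
Old gcd = 2; gcd of others (without N[0]) = 2
New gcd for candidate v: gcd(2, v). Preserves old gcd iff gcd(2, v) = 2.
  Option A: v=63, gcd(2,63)=1 -> changes
  Option B: v=70, gcd(2,70)=2 -> preserves
  Option C: v=59, gcd(2,59)=1 -> changes
  Option D: v=75, gcd(2,75)=1 -> changes
  Option E: v=73, gcd(2,73)=1 -> changes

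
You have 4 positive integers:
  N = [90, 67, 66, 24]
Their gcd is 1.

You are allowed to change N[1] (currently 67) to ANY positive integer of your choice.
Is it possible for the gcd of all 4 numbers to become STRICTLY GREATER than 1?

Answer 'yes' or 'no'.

Answer: yes

Derivation:
Current gcd = 1
gcd of all OTHER numbers (without N[1]=67): gcd([90, 66, 24]) = 6
The new gcd after any change is gcd(6, new_value).
This can be at most 6.
Since 6 > old gcd 1, the gcd CAN increase (e.g., set N[1] = 6).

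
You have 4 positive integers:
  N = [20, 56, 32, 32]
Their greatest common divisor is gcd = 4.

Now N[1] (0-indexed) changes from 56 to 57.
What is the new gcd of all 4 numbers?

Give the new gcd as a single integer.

Answer: 1

Derivation:
Numbers: [20, 56, 32, 32], gcd = 4
Change: index 1, 56 -> 57
gcd of the OTHER numbers (without index 1): gcd([20, 32, 32]) = 4
New gcd = gcd(g_others, new_val) = gcd(4, 57) = 1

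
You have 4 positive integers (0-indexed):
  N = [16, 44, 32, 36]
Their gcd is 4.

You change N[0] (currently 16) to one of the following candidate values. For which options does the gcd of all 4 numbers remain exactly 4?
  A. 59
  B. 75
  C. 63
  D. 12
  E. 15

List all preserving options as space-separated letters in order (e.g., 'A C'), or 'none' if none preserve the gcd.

Answer: D

Derivation:
Old gcd = 4; gcd of others (without N[0]) = 4
New gcd for candidate v: gcd(4, v). Preserves old gcd iff gcd(4, v) = 4.
  Option A: v=59, gcd(4,59)=1 -> changes
  Option B: v=75, gcd(4,75)=1 -> changes
  Option C: v=63, gcd(4,63)=1 -> changes
  Option D: v=12, gcd(4,12)=4 -> preserves
  Option E: v=15, gcd(4,15)=1 -> changes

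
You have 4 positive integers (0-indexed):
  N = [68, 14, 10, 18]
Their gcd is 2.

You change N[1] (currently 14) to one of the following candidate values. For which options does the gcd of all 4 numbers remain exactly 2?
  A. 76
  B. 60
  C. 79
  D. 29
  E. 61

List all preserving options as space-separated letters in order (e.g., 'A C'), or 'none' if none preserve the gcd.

Old gcd = 2; gcd of others (without N[1]) = 2
New gcd for candidate v: gcd(2, v). Preserves old gcd iff gcd(2, v) = 2.
  Option A: v=76, gcd(2,76)=2 -> preserves
  Option B: v=60, gcd(2,60)=2 -> preserves
  Option C: v=79, gcd(2,79)=1 -> changes
  Option D: v=29, gcd(2,29)=1 -> changes
  Option E: v=61, gcd(2,61)=1 -> changes

Answer: A B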